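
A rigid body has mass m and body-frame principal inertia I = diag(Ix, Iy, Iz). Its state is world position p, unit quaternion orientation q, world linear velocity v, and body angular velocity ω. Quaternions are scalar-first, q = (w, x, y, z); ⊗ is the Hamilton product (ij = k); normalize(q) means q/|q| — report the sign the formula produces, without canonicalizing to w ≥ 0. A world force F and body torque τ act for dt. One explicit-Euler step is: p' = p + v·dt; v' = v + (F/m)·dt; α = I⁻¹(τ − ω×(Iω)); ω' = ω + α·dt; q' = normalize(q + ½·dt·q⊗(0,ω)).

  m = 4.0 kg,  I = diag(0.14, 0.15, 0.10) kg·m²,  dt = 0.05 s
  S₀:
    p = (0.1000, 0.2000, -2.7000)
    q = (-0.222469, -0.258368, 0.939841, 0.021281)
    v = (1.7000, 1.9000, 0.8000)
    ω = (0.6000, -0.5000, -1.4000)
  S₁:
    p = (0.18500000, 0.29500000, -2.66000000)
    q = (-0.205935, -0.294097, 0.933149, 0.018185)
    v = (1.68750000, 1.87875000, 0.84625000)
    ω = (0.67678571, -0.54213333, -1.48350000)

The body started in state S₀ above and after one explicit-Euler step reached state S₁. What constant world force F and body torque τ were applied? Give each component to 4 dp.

Δω = ω₁−ω₀ = (0.07678571, -0.04213333, -0.08350000)
τ = I·(Δω/dt) + ω₀×(Iω₀) = (0.1800, -0.1600, -0.1700)
velocity change Δv = (-0.01250000, -0.02125000, 0.04625000)
m·(v₁−v₀)/dt = (-1.0000, -1.7000, 3.7000)

F = (-1.0000, -1.7000, 3.7000)
τ = (0.1800, -0.1600, -0.1700)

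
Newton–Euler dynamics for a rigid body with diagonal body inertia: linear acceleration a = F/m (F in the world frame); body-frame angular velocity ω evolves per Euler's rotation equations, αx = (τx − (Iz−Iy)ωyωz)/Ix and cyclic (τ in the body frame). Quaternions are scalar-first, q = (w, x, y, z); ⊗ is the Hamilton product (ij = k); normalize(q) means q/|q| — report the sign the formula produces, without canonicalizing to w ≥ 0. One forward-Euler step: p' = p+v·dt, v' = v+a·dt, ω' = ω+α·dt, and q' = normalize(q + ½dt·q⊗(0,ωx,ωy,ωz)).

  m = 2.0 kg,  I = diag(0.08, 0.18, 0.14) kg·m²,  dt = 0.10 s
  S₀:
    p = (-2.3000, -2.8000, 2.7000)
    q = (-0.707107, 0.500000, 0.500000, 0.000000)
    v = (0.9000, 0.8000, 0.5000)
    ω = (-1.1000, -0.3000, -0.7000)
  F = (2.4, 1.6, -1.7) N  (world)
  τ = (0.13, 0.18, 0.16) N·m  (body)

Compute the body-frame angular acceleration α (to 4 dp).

α = (1.7300, 1.2567, 0.9071)

ω×(Iω) gyroscopic = (-0.0084, -0.0462, 0.0330)
(τ − ω×Iω)/I = (1.7300, 1.2567, 0.9071)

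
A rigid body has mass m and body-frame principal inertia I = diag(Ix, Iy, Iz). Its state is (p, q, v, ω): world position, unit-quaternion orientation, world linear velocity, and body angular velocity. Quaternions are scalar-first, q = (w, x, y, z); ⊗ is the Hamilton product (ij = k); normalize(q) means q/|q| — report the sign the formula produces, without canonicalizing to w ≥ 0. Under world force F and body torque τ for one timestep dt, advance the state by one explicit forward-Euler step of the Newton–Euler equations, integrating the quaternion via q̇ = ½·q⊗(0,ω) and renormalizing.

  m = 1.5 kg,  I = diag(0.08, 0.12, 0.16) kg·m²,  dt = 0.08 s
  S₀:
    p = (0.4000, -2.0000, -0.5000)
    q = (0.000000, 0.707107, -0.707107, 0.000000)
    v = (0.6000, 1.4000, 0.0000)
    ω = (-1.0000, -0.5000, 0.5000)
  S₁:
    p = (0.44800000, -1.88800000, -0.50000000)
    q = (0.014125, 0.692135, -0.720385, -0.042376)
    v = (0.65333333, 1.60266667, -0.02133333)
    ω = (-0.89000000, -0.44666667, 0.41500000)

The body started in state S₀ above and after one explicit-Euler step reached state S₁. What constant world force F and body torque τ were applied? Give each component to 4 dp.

F = (1.0000, 3.8000, -0.4000)
τ = (0.1000, 0.1200, -0.1500)

ω₁ − ω₀ = (0.11000000, 0.05333333, -0.08500000)
I·α + gyro = (0.1000, 0.1200, -0.1500)
Δv = v₁−v₀ = (0.05333333, 0.20266667, -0.02133333)
F = m·Δv/dt = (1.0000, 3.8000, -0.4000)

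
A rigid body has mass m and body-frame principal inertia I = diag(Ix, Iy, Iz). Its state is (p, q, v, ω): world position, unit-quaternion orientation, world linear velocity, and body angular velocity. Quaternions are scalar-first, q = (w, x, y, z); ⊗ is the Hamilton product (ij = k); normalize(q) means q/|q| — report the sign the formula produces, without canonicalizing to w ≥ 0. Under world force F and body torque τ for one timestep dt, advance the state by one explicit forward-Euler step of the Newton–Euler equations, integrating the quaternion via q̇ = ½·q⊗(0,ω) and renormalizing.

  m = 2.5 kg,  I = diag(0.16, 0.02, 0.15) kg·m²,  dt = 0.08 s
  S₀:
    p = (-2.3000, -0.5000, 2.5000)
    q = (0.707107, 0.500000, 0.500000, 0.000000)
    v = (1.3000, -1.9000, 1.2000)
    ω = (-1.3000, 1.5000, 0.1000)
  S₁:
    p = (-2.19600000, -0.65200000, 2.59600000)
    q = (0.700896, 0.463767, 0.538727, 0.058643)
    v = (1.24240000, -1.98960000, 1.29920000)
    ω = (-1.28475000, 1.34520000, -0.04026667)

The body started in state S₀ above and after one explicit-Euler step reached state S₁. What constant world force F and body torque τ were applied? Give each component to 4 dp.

F = (-1.8000, -2.8000, 3.1000)
τ = (0.0500, -0.0400, 0.0100)

ω₁ − ω₀ = (0.01525000, -0.15480000, -0.14026667)
precession coupling = (0.0195, -0.0013, 0.2730)
applied torque τ = (0.0500, -0.0400, 0.0100)
Δv = v₁−v₀ = (-0.05760000, -0.08960000, 0.09920000)
applied force F = (-1.8000, -2.8000, 3.1000)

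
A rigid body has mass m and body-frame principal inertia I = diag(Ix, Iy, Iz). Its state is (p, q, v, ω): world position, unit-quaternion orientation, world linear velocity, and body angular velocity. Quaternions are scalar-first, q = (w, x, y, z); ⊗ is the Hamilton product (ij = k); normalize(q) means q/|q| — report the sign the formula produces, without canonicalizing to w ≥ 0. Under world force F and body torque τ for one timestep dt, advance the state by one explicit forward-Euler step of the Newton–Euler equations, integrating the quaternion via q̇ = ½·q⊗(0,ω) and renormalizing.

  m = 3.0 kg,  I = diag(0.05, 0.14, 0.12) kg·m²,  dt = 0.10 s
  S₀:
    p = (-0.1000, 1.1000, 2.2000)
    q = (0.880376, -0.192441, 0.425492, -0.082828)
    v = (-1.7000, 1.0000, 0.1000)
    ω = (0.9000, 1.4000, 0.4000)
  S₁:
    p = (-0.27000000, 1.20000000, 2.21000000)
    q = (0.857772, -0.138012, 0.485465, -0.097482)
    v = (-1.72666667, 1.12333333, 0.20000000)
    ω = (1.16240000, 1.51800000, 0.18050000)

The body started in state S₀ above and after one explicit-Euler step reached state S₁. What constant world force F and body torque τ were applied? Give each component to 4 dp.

F = (-0.8000, 3.7000, 3.0000)
τ = (0.1200, 0.1400, -0.1500)

ω₁ − ω₀ = (0.26240000, 0.11800000, -0.21950000)
ω₀×(Iω₀) = (-0.0112, -0.0252, 0.1134)
applied torque τ = (0.1200, 0.1400, -0.1500)
Δv = v₁−v₀ = (-0.02666667, 0.12333333, 0.10000000)
F = m·Δv/dt = (-0.8000, 3.7000, 3.0000)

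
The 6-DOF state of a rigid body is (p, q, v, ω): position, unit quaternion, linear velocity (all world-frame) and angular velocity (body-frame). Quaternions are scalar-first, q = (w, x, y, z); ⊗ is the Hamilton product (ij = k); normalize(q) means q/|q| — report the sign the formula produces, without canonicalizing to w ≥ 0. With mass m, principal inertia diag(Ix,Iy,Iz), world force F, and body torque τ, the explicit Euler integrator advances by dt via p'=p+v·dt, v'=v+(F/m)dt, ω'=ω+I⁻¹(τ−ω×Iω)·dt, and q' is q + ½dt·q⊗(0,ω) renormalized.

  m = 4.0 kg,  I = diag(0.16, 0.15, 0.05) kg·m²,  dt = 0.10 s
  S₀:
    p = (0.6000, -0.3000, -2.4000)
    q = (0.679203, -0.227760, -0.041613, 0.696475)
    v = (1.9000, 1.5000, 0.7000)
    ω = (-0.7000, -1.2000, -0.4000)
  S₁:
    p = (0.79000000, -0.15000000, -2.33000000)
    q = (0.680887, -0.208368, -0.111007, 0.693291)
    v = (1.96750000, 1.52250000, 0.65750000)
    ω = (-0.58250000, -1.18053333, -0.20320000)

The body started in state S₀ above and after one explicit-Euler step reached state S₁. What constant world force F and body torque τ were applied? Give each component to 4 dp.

F = (2.7000, 0.9000, -1.7000)
τ = (0.1400, 0.0600, 0.0900)

Δω = ω₁−ω₀ = (0.11750000, 0.01946667, 0.19680000)
ω₀×(Iω₀) = (-0.0480, 0.0308, -0.0084)
I·α + gyro = (0.1400, 0.0600, 0.0900)
Δv = v₁−v₀ = (0.06750000, 0.02250000, -0.04250000)
applied force F = (2.7000, 0.9000, -1.7000)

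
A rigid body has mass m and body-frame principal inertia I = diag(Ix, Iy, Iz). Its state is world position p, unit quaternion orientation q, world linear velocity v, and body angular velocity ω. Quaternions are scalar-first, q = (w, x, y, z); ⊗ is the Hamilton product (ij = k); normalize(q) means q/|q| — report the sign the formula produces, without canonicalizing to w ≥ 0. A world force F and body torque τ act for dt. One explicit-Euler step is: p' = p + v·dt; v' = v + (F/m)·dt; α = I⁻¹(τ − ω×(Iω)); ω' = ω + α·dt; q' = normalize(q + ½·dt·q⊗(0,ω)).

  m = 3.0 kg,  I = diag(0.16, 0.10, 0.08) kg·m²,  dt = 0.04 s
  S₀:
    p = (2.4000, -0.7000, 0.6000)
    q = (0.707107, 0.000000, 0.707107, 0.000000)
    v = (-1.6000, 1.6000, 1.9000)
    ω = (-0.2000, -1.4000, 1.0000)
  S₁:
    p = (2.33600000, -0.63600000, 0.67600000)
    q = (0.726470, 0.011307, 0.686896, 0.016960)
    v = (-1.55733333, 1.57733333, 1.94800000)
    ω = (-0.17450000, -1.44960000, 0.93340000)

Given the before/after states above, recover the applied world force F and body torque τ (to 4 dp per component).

F = (3.2000, -1.7000, 3.6000)
τ = (0.1300, -0.1400, -0.1500)

v₁ − v₀ = (0.04266667, -0.02266667, 0.04800000)
F = m·Δv/dt = (3.2000, -1.7000, 3.6000)
Δω = ω₁−ω₀ = (0.02550000, -0.04960000, -0.06660000)
gyro term ω₀×Iω₀ = (0.0280, -0.0160, -0.0168)
applied torque τ = (0.1300, -0.1400, -0.1500)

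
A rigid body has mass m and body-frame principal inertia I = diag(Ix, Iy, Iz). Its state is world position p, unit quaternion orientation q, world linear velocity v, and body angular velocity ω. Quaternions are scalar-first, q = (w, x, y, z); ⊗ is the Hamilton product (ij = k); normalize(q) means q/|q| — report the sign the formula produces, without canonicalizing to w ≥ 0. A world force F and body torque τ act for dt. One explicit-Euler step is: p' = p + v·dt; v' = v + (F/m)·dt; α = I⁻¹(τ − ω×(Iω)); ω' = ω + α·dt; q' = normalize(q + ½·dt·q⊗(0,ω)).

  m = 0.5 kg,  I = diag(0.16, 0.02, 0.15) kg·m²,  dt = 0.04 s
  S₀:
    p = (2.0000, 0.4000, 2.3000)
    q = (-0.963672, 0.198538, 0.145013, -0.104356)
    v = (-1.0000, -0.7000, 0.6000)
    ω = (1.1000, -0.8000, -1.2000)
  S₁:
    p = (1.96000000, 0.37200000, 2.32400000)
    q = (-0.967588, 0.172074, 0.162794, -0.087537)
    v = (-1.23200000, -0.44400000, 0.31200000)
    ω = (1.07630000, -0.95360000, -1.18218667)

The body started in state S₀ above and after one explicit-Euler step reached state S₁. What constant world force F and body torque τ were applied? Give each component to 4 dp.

velocity change Δv = (-0.23200000, 0.25600000, -0.28800000)
applied force F = (-2.9000, 3.2000, -3.6000)
ω₁ − ω₀ = (-0.02370000, -0.15360000, 0.01781333)
ω₀×(Iω₀) = (0.1248, -0.0132, 0.1232)
applied torque τ = (0.0300, -0.0900, 0.1900)

F = (-2.9000, 3.2000, -3.6000)
τ = (0.0300, -0.0900, 0.1900)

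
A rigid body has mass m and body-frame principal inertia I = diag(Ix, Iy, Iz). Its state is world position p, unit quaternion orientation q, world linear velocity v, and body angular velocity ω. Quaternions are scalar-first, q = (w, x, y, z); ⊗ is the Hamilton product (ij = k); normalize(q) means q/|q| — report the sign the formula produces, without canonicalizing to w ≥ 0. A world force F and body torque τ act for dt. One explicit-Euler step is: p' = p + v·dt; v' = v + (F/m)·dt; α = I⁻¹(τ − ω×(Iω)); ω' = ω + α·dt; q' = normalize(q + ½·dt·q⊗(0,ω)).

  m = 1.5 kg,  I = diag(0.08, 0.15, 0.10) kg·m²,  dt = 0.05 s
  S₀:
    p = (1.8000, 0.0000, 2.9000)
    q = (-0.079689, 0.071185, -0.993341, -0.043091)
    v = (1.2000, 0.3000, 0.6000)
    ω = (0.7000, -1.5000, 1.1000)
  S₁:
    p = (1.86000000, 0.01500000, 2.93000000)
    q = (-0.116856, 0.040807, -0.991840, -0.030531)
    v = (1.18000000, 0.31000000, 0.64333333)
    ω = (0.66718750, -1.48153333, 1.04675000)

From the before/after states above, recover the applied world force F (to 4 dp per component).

F = (-0.6000, 0.3000, 1.3000)

v₁ − v₀ = (-0.02000000, 0.01000000, 0.04333333)
F = m·Δv/dt = (-0.6000, 0.3000, 1.3000)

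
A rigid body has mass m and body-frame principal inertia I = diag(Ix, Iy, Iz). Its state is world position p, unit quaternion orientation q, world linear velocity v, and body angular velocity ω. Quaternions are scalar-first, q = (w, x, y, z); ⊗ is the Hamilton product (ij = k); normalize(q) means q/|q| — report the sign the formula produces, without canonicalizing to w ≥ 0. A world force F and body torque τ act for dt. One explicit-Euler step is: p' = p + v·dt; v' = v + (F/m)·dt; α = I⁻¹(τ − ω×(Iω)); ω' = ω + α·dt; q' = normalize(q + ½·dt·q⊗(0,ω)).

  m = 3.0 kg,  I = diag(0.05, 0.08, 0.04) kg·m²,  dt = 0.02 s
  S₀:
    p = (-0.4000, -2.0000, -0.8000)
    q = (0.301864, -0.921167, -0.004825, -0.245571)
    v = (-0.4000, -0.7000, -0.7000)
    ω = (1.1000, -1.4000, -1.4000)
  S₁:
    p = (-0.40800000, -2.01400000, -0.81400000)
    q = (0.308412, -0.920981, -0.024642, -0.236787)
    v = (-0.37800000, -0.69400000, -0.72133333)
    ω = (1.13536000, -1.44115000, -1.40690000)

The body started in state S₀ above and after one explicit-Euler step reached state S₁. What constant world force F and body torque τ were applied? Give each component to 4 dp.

F = (3.3000, 0.9000, -3.2000)
τ = (0.0100, -0.1800, -0.0600)

rate change Δω = (0.03536000, -0.04115000, -0.00690000)
precession coupling = (-0.0784, -0.0154, -0.0462)
applied torque τ = (0.0100, -0.1800, -0.0600)
v₁ − v₀ = (0.02200000, 0.00600000, -0.02133333)
applied force F = (3.3000, 0.9000, -3.2000)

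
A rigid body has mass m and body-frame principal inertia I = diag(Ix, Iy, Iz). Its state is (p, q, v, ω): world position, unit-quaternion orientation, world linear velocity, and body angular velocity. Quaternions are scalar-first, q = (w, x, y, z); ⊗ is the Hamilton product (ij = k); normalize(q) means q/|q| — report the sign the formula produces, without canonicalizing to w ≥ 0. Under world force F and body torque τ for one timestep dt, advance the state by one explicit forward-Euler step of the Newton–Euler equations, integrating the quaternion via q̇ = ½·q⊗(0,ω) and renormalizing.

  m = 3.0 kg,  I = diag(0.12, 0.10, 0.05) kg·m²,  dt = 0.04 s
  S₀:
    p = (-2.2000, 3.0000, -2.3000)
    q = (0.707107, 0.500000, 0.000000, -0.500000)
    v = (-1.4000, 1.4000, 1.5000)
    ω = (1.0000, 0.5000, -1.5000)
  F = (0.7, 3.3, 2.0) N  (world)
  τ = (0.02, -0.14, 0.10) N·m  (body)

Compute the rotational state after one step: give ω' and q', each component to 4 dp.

α = I⁻¹(τ − ω×Iω) = (-0.1458, -0.3500, 2.2000)
ω + α·dt = (0.9942, 0.4860, -1.4120)
Hamilton product q⊗(0,ω) = (-1.2500000, 0.9571070, 0.6035535, -0.8106605)
updated quaternion q' = (0.6816, 0.5188, 0.0121, -0.5159)

ω' = (0.9942, 0.4860, -1.4120)
q' = (0.6816, 0.5188, 0.0121, -0.5159)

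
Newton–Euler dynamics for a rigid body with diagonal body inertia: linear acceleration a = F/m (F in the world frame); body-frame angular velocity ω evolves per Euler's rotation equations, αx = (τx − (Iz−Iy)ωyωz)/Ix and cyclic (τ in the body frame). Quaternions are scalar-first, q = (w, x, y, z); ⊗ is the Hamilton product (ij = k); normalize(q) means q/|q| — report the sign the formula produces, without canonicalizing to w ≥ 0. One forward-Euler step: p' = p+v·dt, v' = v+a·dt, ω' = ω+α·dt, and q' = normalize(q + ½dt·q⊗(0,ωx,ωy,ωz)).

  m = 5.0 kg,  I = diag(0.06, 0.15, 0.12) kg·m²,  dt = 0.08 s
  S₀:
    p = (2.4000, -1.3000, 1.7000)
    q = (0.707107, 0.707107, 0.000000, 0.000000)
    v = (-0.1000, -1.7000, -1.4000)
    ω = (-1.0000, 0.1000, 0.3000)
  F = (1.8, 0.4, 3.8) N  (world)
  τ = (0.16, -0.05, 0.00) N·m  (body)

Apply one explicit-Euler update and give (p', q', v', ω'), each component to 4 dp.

angular accel α = (2.6817, -0.4533, 0.0750)
ω + α·dt = (-0.7855, 0.0637, 0.3060)
Hamilton product q⊗(0,ω) = (0.7071070, -0.7071070, -0.1414214, 0.2828428)
q' = normalize(q + ½dt·q⊗(0,ω)) = (0.7347, 0.6782, -0.0057, 0.0113)
p' = p + v·dt = (2.3920, -1.4360, 1.5880)
v + (F/m)dt = (-0.0712, -1.6936, -1.3392)

p' = (2.3920, -1.4360, 1.5880)
q' = (0.7347, 0.6782, -0.0057, 0.0113)
v' = (-0.0712, -1.6936, -1.3392)
ω' = (-0.7855, 0.0637, 0.3060)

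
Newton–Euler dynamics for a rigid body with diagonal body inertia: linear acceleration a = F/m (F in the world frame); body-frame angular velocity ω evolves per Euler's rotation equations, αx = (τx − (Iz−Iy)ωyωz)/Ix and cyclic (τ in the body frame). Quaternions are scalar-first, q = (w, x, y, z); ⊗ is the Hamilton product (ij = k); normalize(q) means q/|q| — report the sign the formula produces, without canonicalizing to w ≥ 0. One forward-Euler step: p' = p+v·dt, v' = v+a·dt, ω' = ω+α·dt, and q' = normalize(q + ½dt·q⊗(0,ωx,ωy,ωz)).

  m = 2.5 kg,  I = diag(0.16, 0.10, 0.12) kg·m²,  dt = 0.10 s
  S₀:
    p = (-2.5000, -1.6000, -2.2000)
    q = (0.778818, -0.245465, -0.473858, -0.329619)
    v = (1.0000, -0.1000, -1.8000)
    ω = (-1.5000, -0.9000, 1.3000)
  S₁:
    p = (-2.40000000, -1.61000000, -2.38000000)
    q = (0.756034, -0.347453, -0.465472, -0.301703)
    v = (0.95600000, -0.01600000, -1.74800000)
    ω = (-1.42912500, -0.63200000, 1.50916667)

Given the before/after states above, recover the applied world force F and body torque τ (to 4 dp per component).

Δω = ω₁−ω₀ = (0.07087500, 0.26800000, 0.20916667)
ω₀×(Iω₀) = (-0.0234, -0.0780, -0.0810)
I·α + gyro = (0.0900, 0.1900, 0.1700)
Δv = v₁−v₀ = (-0.04400000, 0.08400000, 0.05200000)
m·(v₁−v₀)/dt = (-1.1000, 2.1000, 1.3000)

F = (-1.1000, 2.1000, 1.3000)
τ = (0.0900, 0.1900, 0.1700)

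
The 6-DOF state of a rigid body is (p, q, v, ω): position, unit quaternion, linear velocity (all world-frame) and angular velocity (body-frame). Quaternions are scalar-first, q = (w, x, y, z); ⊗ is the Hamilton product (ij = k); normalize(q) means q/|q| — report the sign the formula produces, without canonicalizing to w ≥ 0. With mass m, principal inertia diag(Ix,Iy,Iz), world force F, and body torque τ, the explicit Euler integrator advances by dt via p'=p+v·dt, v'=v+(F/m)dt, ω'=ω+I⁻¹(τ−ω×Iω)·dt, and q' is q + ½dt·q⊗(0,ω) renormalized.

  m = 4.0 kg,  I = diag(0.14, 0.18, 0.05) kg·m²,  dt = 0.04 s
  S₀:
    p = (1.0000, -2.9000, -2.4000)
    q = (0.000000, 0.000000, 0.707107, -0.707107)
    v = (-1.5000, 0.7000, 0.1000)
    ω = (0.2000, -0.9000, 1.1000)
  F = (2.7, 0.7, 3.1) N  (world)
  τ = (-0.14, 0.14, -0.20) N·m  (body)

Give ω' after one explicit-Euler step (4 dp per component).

ω' = (0.1232, -0.8733, 0.9458)

gyro term ω×Iω = (0.1287, 0.0198, -0.0072)
α = I⁻¹(τ − ω×Iω) = (-1.9193, 0.6678, -3.8560)
ω' = ω + α·dt = (0.1232, -0.8733, 0.9458)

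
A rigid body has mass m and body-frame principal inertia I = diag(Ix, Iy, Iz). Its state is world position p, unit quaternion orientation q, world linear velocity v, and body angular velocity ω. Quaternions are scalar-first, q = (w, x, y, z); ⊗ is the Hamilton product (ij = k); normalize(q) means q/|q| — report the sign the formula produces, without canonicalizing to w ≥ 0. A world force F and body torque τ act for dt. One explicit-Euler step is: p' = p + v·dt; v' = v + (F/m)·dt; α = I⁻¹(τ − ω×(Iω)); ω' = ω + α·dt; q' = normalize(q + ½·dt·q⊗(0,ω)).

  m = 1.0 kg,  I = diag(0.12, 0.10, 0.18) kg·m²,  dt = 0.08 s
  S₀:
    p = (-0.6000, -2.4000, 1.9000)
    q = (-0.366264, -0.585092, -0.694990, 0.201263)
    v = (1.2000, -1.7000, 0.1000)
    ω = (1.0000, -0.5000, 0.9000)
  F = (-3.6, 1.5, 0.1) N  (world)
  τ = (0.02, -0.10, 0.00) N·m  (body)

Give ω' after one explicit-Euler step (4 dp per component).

ω' = (1.0373, -0.5368, 0.8956)

gyro term ω×Iω = (-0.0360, -0.0540, 0.0100)
α = I⁻¹(τ − ω×Iω) = (0.4667, -0.4600, -0.0556)
new body rate ω' = (1.0373, -0.5368, 0.8956)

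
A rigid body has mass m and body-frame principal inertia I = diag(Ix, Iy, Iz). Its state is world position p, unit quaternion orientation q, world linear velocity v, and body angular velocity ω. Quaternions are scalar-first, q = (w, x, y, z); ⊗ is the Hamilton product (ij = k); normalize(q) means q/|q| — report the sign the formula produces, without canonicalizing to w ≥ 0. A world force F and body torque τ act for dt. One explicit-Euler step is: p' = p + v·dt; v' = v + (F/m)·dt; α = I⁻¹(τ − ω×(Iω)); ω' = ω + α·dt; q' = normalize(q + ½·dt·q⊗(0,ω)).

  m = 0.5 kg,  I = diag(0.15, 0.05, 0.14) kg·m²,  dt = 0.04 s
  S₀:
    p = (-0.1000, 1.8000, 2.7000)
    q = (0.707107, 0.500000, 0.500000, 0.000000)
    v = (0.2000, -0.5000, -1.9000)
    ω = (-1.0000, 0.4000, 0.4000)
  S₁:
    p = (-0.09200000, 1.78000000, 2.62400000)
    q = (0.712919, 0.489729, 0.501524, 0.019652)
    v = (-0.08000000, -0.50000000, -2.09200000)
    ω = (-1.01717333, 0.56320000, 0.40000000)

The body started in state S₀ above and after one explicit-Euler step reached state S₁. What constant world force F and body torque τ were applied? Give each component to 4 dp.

F = (-3.5000, 0.0000, -2.4000)
τ = (-0.0500, 0.2000, 0.0400)

v₁ − v₀ = (-0.28000000, 0.00000000, -0.19200000)
applied force F = (-3.5000, 0.0000, -2.4000)
rate change Δω = (-0.01717333, 0.16320000, 0.00000000)
ω₀×(Iω₀) = (0.0144, -0.0040, 0.0400)
τ = I·(Δω/dt) + ω₀×(Iω₀) = (-0.0500, 0.2000, 0.0400)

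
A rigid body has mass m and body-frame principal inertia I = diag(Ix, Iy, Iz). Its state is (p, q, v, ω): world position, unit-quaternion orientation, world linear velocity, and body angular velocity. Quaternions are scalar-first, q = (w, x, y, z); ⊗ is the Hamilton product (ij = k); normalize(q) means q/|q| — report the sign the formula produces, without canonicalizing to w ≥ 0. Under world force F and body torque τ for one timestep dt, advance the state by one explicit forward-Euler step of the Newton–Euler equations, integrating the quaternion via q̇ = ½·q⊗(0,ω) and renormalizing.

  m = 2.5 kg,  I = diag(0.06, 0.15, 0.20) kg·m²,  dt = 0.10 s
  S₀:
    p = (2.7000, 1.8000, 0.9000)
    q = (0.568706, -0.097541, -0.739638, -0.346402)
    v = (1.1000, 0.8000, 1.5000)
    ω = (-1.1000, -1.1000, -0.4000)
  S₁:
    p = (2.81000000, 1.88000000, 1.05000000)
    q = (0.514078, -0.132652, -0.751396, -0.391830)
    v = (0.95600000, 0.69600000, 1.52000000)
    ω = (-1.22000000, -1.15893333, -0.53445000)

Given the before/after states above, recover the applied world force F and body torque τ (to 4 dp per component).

Δω = ω₁−ω₀ = (-0.12000000, -0.05893333, -0.13445000)
τ = I·(Δω/dt) + ω₀×(Iω₀) = (-0.0500, -0.1500, -0.1600)
velocity change Δv = (-0.14400000, -0.10400000, 0.02000000)
m·(v₁−v₀)/dt = (-3.6000, -2.6000, 0.5000)

F = (-3.6000, -2.6000, 0.5000)
τ = (-0.0500, -0.1500, -0.1600)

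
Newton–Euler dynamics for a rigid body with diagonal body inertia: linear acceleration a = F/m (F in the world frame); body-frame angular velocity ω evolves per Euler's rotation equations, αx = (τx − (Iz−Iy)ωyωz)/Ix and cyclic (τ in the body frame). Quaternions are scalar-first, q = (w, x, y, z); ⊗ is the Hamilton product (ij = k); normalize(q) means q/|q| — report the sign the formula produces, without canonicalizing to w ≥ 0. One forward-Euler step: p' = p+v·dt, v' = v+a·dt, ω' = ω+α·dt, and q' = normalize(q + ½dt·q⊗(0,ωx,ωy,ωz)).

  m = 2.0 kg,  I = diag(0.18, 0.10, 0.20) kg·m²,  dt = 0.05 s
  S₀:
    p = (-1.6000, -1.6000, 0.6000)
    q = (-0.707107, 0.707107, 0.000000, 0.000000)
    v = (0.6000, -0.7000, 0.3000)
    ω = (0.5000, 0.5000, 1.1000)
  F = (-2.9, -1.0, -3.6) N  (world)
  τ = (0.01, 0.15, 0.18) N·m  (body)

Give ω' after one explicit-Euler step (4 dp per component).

ω' = (0.4875, 0.5805, 1.1500)

angular accel α = (-0.2500, 1.6100, 1.0000)
ω' = ω + α·dt = (0.4875, 0.5805, 1.1500)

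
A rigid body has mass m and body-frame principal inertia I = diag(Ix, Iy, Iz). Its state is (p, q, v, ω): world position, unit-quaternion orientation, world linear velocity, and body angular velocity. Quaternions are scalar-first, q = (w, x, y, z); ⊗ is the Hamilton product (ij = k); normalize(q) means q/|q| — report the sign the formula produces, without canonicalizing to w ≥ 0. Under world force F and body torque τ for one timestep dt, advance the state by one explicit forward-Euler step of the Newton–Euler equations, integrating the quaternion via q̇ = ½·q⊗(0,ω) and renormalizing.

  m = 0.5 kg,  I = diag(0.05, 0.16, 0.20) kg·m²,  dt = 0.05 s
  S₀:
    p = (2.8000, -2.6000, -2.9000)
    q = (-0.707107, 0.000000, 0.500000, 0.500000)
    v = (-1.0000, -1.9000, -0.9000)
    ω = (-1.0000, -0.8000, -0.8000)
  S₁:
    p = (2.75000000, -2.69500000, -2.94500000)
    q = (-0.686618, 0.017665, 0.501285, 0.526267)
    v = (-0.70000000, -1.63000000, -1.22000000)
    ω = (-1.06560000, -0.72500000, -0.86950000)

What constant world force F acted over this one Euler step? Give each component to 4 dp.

velocity change Δv = (0.30000000, 0.27000000, -0.32000000)
applied force F = (3.0000, 2.7000, -3.2000)

F = (3.0000, 2.7000, -3.2000)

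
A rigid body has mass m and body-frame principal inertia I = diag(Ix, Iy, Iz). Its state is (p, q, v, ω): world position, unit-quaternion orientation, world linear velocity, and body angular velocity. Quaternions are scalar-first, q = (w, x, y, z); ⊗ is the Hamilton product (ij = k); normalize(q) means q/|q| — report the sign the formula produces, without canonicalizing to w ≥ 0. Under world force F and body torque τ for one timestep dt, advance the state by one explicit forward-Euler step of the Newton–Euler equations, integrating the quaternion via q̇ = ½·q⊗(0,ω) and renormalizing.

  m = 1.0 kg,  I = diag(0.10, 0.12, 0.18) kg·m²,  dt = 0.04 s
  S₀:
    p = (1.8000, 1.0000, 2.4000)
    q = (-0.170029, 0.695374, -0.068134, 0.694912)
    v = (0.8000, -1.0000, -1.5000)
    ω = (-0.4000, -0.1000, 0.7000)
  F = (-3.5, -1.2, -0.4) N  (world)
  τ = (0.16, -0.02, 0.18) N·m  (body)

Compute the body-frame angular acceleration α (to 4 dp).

α = (1.6420, -0.3533, 0.9956)

ω×(Iω) gyroscopic = (-0.0042, 0.0224, 0.0008)
(τ − ω×Iω)/I = (1.6420, -0.3533, 0.9956)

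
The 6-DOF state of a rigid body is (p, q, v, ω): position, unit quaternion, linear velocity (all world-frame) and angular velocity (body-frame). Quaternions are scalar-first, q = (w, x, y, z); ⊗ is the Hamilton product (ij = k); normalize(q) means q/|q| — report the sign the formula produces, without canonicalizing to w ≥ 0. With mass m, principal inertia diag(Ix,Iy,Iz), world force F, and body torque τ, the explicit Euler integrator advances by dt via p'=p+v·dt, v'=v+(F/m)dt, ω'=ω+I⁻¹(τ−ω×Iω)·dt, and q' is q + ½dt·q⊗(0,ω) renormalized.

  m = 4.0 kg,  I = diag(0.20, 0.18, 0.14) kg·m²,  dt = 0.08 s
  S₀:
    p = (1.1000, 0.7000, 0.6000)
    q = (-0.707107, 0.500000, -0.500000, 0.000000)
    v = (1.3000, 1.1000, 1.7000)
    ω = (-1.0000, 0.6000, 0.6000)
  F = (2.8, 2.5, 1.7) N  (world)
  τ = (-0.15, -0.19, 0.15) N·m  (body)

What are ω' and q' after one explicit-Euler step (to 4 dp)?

angular accel α = (-0.6780, -0.8556, 0.9857)
new body rate ω' = (-1.0542, 0.5316, 0.6789)
q⊗(0,ω) = (0.8000000, 0.4071070, -0.7242642, -0.6242642)
updated quaternion q' = (-0.6742, 0.5156, -0.5282, -0.0249)

ω' = (-1.0542, 0.5316, 0.6789)
q' = (-0.6742, 0.5156, -0.5282, -0.0249)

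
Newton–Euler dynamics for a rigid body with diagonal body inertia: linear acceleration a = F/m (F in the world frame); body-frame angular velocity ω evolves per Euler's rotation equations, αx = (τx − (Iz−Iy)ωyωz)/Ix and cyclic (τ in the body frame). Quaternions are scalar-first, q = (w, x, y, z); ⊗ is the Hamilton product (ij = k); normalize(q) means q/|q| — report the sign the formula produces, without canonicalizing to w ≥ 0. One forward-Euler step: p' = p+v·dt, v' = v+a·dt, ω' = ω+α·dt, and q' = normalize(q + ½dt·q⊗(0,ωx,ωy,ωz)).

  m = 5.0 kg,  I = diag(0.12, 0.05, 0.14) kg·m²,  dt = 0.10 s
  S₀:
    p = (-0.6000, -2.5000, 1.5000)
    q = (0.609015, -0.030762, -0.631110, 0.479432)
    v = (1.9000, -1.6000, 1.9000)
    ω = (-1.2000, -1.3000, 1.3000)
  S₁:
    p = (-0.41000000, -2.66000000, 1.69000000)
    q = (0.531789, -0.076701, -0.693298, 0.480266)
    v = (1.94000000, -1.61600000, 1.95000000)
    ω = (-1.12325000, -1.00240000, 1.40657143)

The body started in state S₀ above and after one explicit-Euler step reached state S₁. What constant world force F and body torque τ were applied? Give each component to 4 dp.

F = (2.0000, -0.8000, 2.5000)
τ = (-0.0600, 0.1800, 0.0400)

v₁ − v₀ = (0.04000000, -0.01600000, 0.05000000)
F = m·Δv/dt = (2.0000, -0.8000, 2.5000)
rate change Δω = (0.07675000, 0.29760000, 0.10657143)
gyro term ω₀×Iω₀ = (-0.1521, 0.0312, -0.1092)
I·α + gyro = (-0.0600, 0.1800, 0.0400)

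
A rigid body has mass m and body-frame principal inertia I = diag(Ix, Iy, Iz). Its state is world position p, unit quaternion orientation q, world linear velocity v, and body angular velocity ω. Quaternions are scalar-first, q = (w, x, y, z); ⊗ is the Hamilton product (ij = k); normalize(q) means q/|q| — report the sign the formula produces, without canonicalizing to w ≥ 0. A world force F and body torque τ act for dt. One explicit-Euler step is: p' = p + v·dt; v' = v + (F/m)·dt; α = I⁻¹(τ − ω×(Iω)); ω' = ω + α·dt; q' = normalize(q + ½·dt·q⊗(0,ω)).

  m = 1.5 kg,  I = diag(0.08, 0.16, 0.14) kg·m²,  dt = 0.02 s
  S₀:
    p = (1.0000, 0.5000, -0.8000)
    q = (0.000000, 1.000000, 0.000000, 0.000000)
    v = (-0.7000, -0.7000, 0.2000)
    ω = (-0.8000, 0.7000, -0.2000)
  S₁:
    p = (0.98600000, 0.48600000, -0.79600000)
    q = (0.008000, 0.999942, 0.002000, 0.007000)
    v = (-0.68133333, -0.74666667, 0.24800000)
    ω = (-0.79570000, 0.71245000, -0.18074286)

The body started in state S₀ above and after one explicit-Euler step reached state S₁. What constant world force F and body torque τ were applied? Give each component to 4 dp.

F = (1.4000, -3.5000, 3.6000)
τ = (0.0200, 0.0900, 0.0900)

velocity change Δv = (0.01866667, -0.04666667, 0.04800000)
m·(v₁−v₀)/dt = (1.4000, -3.5000, 3.6000)
ω₁ − ω₀ = (0.00430000, 0.01245000, 0.01925714)
ω₀×(Iω₀) = (0.0028, -0.0096, -0.0448)
applied torque τ = (0.0200, 0.0900, 0.0900)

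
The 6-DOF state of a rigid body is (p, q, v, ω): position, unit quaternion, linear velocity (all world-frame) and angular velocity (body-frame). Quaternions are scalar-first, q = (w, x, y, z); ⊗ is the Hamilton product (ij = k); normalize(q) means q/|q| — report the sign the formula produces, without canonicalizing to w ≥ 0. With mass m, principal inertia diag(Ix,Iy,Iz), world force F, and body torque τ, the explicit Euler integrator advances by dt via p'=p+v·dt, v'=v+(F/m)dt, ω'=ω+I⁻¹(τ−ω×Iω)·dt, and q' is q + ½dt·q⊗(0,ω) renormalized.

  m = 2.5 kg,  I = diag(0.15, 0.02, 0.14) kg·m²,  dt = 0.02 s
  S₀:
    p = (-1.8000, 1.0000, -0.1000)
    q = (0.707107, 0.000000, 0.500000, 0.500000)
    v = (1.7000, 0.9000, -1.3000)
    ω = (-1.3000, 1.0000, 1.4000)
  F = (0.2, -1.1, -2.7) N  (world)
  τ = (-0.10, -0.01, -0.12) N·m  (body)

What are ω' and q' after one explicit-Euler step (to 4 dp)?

ω' = (-1.3357, 1.0082, 1.3587)
q' = (0.6949, -0.0072, 0.5005, 0.5163)

(τ − ω×Iω)/I = (-1.7867, 0.4100, -2.0643)
ω' = ω + α·dt = (-1.3357, 1.0082, 1.3587)
2q̇ = q⊗(0,ω) = (-1.2000000, -0.7192391, 0.0571070, 1.6399498)
q + ½dt·q⊗(0,ω), renormalized = (0.6949, -0.0072, 0.5005, 0.5163)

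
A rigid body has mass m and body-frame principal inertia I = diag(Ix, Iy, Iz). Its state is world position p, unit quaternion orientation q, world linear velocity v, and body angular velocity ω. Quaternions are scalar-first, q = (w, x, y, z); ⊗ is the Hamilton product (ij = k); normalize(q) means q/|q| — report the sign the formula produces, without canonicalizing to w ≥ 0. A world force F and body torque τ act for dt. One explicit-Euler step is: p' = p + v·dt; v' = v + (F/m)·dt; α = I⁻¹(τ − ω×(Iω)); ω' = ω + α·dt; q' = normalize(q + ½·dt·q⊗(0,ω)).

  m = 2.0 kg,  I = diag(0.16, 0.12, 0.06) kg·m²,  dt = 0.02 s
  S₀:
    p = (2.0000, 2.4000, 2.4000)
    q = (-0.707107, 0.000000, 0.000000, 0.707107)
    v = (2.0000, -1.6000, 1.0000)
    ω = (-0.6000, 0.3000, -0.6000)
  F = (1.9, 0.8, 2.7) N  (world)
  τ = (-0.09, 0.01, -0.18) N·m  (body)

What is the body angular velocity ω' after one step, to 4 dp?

ω' = (-0.6126, 0.2957, -0.6624)

ω×(Iω) gyroscopic = (0.0108, 0.0360, 0.0072)
α = I⁻¹(τ − ω×Iω) = (-0.6300, -0.2167, -3.1200)
ω' = ω + α·dt = (-0.6126, 0.2957, -0.6624)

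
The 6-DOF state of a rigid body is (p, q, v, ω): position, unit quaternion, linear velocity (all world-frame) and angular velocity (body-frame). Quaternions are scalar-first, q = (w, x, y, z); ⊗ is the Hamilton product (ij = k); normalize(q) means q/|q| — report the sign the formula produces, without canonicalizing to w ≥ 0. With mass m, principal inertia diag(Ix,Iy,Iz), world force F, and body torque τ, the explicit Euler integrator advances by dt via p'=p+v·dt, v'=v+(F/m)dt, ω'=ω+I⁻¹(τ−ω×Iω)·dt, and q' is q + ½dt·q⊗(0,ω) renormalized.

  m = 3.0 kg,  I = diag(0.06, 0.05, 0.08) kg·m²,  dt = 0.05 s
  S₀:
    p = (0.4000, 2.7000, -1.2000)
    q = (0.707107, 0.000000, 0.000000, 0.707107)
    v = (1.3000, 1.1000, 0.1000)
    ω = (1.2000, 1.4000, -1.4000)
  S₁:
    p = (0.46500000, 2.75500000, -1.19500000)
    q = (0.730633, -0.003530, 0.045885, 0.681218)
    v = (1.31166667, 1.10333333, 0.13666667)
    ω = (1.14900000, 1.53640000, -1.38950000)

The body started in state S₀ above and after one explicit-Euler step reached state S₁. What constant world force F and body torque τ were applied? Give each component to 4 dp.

F = (0.7000, 0.2000, 2.2000)
τ = (-0.1200, 0.1700, 0.0000)

rate change Δω = (-0.05100000, 0.13640000, 0.01050000)
precession coupling = (-0.0588, 0.0336, -0.0168)
applied torque τ = (-0.1200, 0.1700, 0.0000)
Δv = v₁−v₀ = (0.01166667, 0.00333333, 0.03666667)
F = m·Δv/dt = (0.7000, 0.2000, 2.2000)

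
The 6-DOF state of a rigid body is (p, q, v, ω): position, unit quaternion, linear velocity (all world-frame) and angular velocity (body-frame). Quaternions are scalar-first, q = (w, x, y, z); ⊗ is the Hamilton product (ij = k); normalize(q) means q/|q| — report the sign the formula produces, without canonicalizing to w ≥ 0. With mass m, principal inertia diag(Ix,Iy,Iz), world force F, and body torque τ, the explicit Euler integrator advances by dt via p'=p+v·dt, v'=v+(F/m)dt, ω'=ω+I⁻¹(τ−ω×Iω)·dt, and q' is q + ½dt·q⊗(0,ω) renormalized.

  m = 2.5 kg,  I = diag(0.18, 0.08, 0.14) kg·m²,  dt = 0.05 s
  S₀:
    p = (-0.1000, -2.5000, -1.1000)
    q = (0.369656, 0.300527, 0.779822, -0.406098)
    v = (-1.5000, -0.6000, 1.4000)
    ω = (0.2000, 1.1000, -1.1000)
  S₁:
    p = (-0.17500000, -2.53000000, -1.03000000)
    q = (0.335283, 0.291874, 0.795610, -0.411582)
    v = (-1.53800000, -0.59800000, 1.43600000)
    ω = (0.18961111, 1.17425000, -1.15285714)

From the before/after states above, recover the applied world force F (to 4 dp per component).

Δv = v₁−v₀ = (-0.03800000, 0.00200000, 0.03600000)
applied force F = (-1.9000, 0.1000, 1.8000)

F = (-1.9000, 0.1000, 1.8000)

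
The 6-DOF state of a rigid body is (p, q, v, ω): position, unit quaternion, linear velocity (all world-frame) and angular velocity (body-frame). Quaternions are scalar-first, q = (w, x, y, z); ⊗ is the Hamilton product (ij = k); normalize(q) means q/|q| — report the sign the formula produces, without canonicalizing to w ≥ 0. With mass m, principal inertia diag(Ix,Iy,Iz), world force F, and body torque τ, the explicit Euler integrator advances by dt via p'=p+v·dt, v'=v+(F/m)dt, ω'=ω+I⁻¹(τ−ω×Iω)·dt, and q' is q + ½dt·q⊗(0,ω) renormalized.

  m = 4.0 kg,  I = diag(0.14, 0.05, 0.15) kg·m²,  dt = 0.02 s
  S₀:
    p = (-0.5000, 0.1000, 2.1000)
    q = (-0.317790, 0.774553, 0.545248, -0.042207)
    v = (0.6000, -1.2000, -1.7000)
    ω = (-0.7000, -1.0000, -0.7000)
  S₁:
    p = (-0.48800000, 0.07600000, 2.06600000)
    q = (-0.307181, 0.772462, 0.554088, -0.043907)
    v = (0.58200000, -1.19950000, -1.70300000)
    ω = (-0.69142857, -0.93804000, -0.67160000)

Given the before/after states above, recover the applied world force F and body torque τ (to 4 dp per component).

F = (-3.6000, 0.1000, -0.6000)
τ = (0.1300, 0.1500, 0.1500)

Δv = v₁−v₀ = (-0.01800000, 0.00050000, -0.00300000)
F = m·Δv/dt = (-3.6000, 0.1000, -0.6000)
ω₁ − ω₀ = (0.00857143, 0.06196000, 0.02840000)
applied torque τ = (0.1300, 0.1500, 0.1500)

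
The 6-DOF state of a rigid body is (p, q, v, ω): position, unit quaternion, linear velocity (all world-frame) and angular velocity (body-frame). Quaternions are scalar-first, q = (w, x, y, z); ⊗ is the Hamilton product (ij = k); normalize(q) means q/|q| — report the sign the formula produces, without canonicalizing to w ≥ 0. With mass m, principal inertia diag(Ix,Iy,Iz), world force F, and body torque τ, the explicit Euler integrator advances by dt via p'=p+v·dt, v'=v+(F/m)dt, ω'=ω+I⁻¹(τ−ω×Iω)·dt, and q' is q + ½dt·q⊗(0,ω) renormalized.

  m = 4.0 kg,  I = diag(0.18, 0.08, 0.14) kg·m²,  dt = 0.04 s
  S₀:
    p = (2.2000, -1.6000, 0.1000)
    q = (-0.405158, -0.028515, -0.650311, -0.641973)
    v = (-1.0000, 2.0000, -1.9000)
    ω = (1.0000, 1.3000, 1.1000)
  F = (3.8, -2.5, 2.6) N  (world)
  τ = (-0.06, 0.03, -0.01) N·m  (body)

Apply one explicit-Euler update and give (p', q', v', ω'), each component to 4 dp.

p' = (2.1600, -1.5200, 0.0240)
q' = (-0.3733, -0.0342, -0.6725, -0.6381)
v' = (-0.9620, 1.9750, -1.8740)
ω' = (0.9676, 1.2930, 1.1343)

new position p' = (2.1600, -1.5200, 0.0240)
v + (F/m)dt = (-0.9620, 1.9750, -1.8740)
(τ − ω×Iω)/I = (-0.8100, -0.1750, 0.8571)
ω + α·dt = (0.9676, 1.2930, 1.1343)
Hamilton product q⊗(0,ω) = (1.5800896, -0.2859352, -1.1373119, 0.1675677)
updated quaternion q' = (-0.3733, -0.0342, -0.6725, -0.6381)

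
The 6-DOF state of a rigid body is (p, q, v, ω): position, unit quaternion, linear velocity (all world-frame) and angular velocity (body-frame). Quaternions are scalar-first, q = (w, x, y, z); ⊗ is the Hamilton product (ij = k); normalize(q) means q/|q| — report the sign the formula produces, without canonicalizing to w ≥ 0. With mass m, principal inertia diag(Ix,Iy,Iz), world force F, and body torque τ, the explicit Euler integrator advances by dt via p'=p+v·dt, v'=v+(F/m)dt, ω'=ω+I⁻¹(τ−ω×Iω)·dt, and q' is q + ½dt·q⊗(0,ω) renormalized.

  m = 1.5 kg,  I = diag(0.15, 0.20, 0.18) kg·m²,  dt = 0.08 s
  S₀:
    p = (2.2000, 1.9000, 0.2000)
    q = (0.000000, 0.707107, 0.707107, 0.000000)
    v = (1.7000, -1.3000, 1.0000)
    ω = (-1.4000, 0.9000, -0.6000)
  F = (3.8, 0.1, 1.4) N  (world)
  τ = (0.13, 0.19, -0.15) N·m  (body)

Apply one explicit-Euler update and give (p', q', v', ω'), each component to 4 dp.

p' = (2.3360, 1.7960, 0.2800)
q' = (0.0141, 0.6884, 0.7223, 0.0649)
v' = (1.9027, -1.2947, 1.0747)
ω' = (-1.3364, 0.9861, -0.6387)

p + v·dt = (2.3360, 1.7960, 0.2800)
v' = v + a·dt = (1.9027, -1.2947, 1.0747)
gyro term ω×Iω = (0.0108, -0.0252, -0.0630)
(τ − ω×Iω)/I = (0.7947, 1.0760, -0.4833)
ω' = ω + α·dt = (-1.3364, 0.9861, -0.6387)
Hamilton product q⊗(0,ω) = (0.3535535, -0.4242642, 0.4242642, 1.6263461)
q' = normalize(q + ½dt·q⊗(0,ω)) = (0.0141, 0.6884, 0.7223, 0.0649)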